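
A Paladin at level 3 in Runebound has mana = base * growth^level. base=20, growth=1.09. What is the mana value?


value = base * growth^level
= 20 * 1.09^3
= 20 * 1.295029
= 25.90

25.90 mana


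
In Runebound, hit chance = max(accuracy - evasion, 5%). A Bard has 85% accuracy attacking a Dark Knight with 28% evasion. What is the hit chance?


accuracy - evasion = 85 - 28 = 57
Apply floor: max(57, 5) = 57
Hit chance = 57%

57%


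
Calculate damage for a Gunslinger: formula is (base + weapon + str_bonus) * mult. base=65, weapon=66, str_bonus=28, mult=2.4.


Sum base + weapon + str = 65 + 66 + 28 = 159
Multiply by 2.4:
159 * 2.4 = 381.6

381.6 damage


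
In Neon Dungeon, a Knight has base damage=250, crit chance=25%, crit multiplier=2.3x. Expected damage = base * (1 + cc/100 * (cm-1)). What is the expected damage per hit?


E[dmg] = base * (1 + crit_chance * (crit_mult - 1))
cc as decimal = 25/100 = 0.25
cm - 1 = 2.3 - 1 = 1.3
Bonus factor = 0.25 * 1.3 = 0.325
Total multiplier = 1 + 0.325 = 1.325
Expected damage = 250 * 1.325 = 331.25

331.25 damage


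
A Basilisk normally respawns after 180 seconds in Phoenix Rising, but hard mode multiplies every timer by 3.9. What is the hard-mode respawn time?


Respawn time = base * multiplier
= 180 * 3.9
= 702.0 seconds

702.0 seconds


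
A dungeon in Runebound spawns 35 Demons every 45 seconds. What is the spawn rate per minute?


Spawns per minute = count * (60 / interval)
= 35 * (60 / 45)
= 35 * 1.3333
= 46.67

46.67 per minute


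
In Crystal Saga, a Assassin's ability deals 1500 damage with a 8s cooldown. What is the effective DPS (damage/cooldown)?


DPS = damage / cooldown
= 1500 / 8
= 187.50

187.50 DPS


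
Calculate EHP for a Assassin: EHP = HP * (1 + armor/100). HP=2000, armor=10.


EHP = 2000 * (1 + 10/100)
= 2000 * (1 + 0.1)
= 2000 * 1.1
= 2200.0

2200.0 EHP


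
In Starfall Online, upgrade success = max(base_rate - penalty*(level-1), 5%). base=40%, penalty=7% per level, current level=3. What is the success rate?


raw_rate = 40 - 7 * (3 - 1)
= 40 - 7 * 2
= 40 - 14
= 26
Apply floor: max(26, 5) = 26%

26%


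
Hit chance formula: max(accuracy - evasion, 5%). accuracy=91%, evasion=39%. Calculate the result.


accuracy - evasion = 91 - 39 = 52
Apply floor: max(52, 5) = 52
Hit chance = 52%

52%


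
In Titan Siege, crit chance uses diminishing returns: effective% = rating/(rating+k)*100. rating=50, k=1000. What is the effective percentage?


effective% = rating / (rating + k) * 100
= 50 / (50 + 1000) * 100
= 50 / 1050 * 100
= 0.047619 * 100
= 4.76%

4.76%


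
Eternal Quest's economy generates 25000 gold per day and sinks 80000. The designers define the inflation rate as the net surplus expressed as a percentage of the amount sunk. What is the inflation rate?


Net gold = 25000 - 80000 = -55000
Inflation rate = net / sunk * 100 = -55000 / 80000 * 100
= -0.6875 * 100
= -68.75%

-68.75%


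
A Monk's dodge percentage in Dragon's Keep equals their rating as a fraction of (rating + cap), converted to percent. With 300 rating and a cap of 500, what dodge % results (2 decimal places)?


dodge% = 300 / (300 + 500) * 100
= 300 / 800 * 100
= 0.375 * 100
= 37.50%

37.50%


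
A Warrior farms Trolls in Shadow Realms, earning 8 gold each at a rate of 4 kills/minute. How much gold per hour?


Gold per minute = 8 * 4 = 32
Gold per hour = 32 * 60 = 1920

1920 gold/hour


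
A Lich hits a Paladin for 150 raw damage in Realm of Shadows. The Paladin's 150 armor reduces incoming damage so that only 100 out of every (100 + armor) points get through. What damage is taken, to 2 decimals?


actual = 150 * 100 / (100 + 150)
= 150 * 100 / 250
= 15000 / 250
= 60.00

60.00 damage


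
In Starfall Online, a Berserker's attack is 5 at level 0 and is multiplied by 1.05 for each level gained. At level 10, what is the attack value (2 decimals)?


value = base * growth^level
= 5 * 1.05^10
= 5 * 1.628895
= 8.14

8.14 attack


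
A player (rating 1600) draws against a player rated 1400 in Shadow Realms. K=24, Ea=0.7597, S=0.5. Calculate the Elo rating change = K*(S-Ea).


Elo update: delta = K * (S - Ea), where S = 0.5 (draws)
S - Ea = 0.5 - 0.7597 = -0.2597
Rating change = 24 * -0.2597
= -6.23

-6.23 rating points


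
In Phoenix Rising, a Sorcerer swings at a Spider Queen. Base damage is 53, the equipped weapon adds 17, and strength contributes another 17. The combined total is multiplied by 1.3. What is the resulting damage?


Sum base + weapon + str = 53 + 17 + 17 = 87
Multiply by 1.3:
87 * 1.3 = 113.1

113.1 damage


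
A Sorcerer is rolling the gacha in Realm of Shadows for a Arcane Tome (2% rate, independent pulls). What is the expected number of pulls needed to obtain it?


Expected pulls for a geometric distribution = 1/p = 100 / rate%
= 100 / 2
= 50.0

50.0 pulls


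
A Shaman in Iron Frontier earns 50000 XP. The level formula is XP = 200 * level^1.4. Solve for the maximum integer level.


XP = 200 * level^1.4, so level = (XP / 200)^(1/1.4)
= (50000 / 200)^(1/1.4)
= 250.0^0.7143
= 51.6196
Floor: level = 51

level 51


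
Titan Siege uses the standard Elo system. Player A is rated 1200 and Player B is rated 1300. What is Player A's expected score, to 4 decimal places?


Elo expected score: Ea = 1/(1 + 10^((Rb-Ra)/400))
Rb - Ra = 1300 - 1200 = 100
(Rb-Ra)/400 = 100/400 = 0.25
10^0.25 = 1.778279
Ea = 1/(1 + 1.778279) = 1/2.778279 = 0.3599

0.3599


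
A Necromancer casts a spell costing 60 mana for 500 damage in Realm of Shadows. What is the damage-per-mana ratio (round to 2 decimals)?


Efficiency = damage / mana
= 500 / 60
= 8.33

8.33 dmg/mana


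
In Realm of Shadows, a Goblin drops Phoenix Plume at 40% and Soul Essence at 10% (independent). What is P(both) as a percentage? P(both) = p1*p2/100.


For independent events, P(both) = P(A) * P(B)
= 40% * 10%
= 400 / 100 %
= 4.0%

4.0%


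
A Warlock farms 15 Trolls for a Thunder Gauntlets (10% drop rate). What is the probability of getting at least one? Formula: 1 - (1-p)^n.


P(at least one) = 1 - P(none) = 1 - (1-p)^n
p = 10/100 = 0.1
1 - p = 0.9
(1 - p)^15 = 0.9^15 = 0.205891
P(at least one) = 1 - 0.205891 = 0.7941

0.7941


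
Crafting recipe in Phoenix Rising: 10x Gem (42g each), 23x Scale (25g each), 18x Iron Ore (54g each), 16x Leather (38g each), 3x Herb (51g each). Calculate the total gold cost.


Cost breakdown:
  Gem: 10 * 42 = 420
  Scale: 23 * 25 = 575
  Iron Ore: 18 * 54 = 972
  Leather: 16 * 38 = 608
  Herb: 3 * 51 = 153
Total = 420 + 575 + 972 + 608 + 153 = 2728

2728 gold


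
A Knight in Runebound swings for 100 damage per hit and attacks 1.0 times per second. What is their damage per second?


DPS = damage * attack_speed
= 100 * 1.0
= 100.0

100.0 DPS


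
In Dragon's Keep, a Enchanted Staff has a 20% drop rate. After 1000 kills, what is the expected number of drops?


Expected drops = kills * (drop_rate / 100)
= 1000 * (20 / 100)
= 1000 * 0.2
= 200.0

200.0 drops


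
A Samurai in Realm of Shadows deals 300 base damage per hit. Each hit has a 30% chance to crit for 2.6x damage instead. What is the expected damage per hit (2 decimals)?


E[dmg] = base * (1 + crit_chance * (crit_mult - 1))
cc as decimal = 30/100 = 0.3
cm - 1 = 2.6 - 1 = 1.6
Bonus factor = 0.3 * 1.6 = 0.48
Total multiplier = 1 + 0.48 = 1.48
Expected damage = 300 * 1.48 = 444.00

444.00 damage


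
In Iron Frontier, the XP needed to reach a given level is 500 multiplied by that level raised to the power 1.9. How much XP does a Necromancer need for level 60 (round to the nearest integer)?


XP = 500 * level^1.9
Substitute level = 60:
XP = 500 * 60^1.9
= 500 * 2390.4924
= 1195246

1195246 XP


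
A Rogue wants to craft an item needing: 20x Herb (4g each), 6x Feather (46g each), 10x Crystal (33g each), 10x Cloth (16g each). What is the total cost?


Cost breakdown:
  Herb: 20 * 4 = 80
  Feather: 6 * 46 = 276
  Crystal: 10 * 33 = 330
  Cloth: 10 * 16 = 160
Total = 80 + 276 + 330 + 160 = 846

846 gold


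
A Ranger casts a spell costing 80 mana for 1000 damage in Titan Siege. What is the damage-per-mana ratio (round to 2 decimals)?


Efficiency = damage / mana
= 1000 / 80
= 12.50

12.50 dmg/mana


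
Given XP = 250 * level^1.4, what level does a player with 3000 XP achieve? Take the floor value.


XP = 250 * level^1.4, so level = (XP / 250)^(1/1.4)
= (3000 / 250)^(1/1.4)
= 12.0^0.7143
= 5.8999
Floor: level = 5

level 5


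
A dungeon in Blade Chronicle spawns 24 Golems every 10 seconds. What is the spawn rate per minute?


Spawns per minute = count * (60 / interval)
= 24 * (60 / 10)
= 24 * 6.0
= 144.0

144.0 per minute


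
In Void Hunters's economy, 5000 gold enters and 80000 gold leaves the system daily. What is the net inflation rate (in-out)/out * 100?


Net gold = 5000 - 80000 = -75000
Inflation rate = net / sunk * 100 = -75000 / 80000 * 100
= -0.9375 * 100
= -93.75%

-93.75%


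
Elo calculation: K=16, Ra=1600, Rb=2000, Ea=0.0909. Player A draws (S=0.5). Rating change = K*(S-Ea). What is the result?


Elo update: delta = K * (S - Ea), where S = 0.5 (draws)
S - Ea = 0.5 - 0.0909 = 0.4091
Rating change = 16 * 0.4091
= 6.55

6.55 rating points


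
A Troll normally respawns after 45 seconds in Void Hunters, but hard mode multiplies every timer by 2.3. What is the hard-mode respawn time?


Respawn time = base * multiplier
= 45 * 2.3
= 103.5 seconds

103.5 seconds


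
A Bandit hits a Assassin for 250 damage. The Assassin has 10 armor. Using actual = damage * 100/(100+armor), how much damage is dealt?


actual = 250 * 100 / (100 + 10)
= 250 * 100 / 110
= 25000 / 110
= 227.27

227.27 damage


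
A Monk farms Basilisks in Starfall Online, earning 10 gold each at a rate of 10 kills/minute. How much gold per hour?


Gold per minute = 10 * 10 = 100
Gold per hour = 100 * 60 = 6000

6000 gold/hour


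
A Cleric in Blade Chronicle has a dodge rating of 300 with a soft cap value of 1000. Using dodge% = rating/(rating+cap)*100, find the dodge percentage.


dodge% = 300 / (300 + 1000) * 100
= 300 / 1300 * 100
= 0.230769 * 100
= 23.08%

23.08%


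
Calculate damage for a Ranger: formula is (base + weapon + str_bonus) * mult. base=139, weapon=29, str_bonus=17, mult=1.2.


Sum base + weapon + str = 139 + 29 + 17 = 185
Multiply by 1.2:
185 * 1.2 = 222.0

222.0 damage


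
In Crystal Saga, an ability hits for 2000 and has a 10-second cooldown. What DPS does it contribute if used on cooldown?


DPS = damage / cooldown
= 2000 / 10
= 200.00

200.00 DPS


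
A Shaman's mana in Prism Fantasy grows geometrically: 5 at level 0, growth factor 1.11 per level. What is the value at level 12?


value = base * growth^level
= 5 * 1.11^12
= 5 * 3.498451
= 17.49

17.49 mana


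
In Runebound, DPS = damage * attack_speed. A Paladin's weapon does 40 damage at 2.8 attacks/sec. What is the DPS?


DPS = damage * attack_speed
= 40 * 2.8
= 112.0

112.0 DPS


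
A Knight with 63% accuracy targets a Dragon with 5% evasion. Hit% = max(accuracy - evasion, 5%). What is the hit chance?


accuracy - evasion = 63 - 5 = 58
Apply floor: max(58, 5) = 58
Hit chance = 58%

58%


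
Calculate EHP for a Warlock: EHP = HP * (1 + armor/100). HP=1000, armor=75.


EHP = 1000 * (1 + 75/100)
= 1000 * (1 + 0.75)
= 1000 * 1.75
= 1750.0

1750.0 EHP


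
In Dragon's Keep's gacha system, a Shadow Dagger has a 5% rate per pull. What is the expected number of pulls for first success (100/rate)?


Expected pulls for a geometric distribution = 1/p = 100 / rate%
= 100 / 5
= 20.0

20.0 pulls


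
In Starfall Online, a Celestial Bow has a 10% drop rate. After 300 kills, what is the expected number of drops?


Expected drops = kills * (drop_rate / 100)
= 300 * (10 / 100)
= 300 * 0.1
= 30.0

30.0 drops


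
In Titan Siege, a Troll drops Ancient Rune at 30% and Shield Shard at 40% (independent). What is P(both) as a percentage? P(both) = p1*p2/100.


For independent events, P(both) = P(A) * P(B)
= 30% * 40%
= 1200 / 100 %
= 12.0%

12.0%


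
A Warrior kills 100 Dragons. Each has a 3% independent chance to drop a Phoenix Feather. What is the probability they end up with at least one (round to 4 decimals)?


P(at least one) = 1 - P(none) = 1 - (1-p)^n
p = 3/100 = 0.03
1 - p = 0.97
(1 - p)^100 = 0.97^100 = 0.047553
P(at least one) = 1 - 0.047553 = 0.9524

0.9524


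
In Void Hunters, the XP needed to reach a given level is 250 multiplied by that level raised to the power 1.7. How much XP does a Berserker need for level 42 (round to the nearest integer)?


XP = 250 * level^1.7
Substitute level = 42:
XP = 250 * 42^1.7
= 250 * 574.8093
= 143702

143702 XP


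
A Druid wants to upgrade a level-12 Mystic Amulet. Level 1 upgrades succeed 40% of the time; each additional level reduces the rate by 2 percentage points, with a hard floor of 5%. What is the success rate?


raw_rate = 40 - 2 * (12 - 1)
= 40 - 2 * 11
= 40 - 22
= 18
Apply floor: max(18, 5) = 18%

18%


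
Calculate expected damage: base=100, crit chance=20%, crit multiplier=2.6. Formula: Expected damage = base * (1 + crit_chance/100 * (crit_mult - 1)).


E[dmg] = base * (1 + crit_chance * (crit_mult - 1))
cc as decimal = 20/100 = 0.2
cm - 1 = 2.6 - 1 = 1.6
Bonus factor = 0.2 * 1.6 = 0.32
Total multiplier = 1 + 0.32 = 1.32
Expected damage = 100 * 1.32 = 132.00

132.00 damage


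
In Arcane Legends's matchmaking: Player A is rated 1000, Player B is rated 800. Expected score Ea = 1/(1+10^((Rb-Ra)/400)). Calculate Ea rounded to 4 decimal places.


Elo expected score: Ea = 1/(1 + 10^((Rb-Ra)/400))
Rb - Ra = 800 - 1000 = -200
(Rb-Ra)/400 = -200/400 = -0.5
10^-0.5 = 0.316228
Ea = 1/(1 + 0.316228) = 1/1.316228 = 0.7597

0.7597


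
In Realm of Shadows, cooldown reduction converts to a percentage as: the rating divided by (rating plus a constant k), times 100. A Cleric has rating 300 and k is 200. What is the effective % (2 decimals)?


effective% = rating / (rating + k) * 100
= 300 / (300 + 200) * 100
= 300 / 500 * 100
= 0.6 * 100
= 60.00%

60.00%


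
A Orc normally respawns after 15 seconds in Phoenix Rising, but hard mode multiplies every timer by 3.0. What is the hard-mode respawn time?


Respawn time = base * multiplier
= 15 * 3.0
= 45.0 seconds

45.0 seconds


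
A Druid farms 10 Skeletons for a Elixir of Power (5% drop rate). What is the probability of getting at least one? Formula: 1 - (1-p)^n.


P(at least one) = 1 - P(none) = 1 - (1-p)^n
p = 5/100 = 0.05
1 - p = 0.95
(1 - p)^10 = 0.95^10 = 0.598737
P(at least one) = 1 - 0.598737 = 0.4013

0.4013


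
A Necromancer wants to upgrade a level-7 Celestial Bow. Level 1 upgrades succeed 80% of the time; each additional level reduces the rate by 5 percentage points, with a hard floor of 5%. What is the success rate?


raw_rate = 80 - 5 * (7 - 1)
= 80 - 5 * 6
= 80 - 30
= 50
Apply floor: max(50, 5) = 50%

50%


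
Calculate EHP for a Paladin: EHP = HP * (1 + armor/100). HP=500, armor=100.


EHP = 500 * (1 + 100/100)
= 500 * (1 + 1.0)
= 500 * 2.0
= 1000.0

1000.0 EHP


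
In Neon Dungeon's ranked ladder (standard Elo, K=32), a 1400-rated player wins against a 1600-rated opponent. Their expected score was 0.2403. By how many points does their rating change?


Elo update: delta = K * (S - Ea), where S = 1 (wins)
S - Ea = 1 - 0.2403 = 0.7597
Rating change = 32 * 0.7597
= 24.31

24.31 rating points


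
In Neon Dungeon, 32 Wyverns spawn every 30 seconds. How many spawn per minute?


Spawns per minute = count * (60 / interval)
= 32 * (60 / 30)
= 32 * 2.0
= 64.0

64.0 per minute


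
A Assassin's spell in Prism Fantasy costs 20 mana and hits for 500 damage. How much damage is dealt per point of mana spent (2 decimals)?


Efficiency = damage / mana
= 500 / 20
= 25.00

25.00 dmg/mana


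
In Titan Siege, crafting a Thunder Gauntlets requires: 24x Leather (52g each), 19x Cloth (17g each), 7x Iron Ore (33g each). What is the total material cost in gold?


Cost breakdown:
  Leather: 24 * 52 = 1248
  Cloth: 19 * 17 = 323
  Iron Ore: 7 * 33 = 231
Total = 1248 + 323 + 231 = 1802

1802 gold


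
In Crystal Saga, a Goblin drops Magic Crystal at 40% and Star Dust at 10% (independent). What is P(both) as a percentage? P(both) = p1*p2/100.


For independent events, P(both) = P(A) * P(B)
= 40% * 10%
= 400 / 100 %
= 4.0%

4.0%


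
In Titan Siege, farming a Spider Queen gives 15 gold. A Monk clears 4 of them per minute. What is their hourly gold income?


Gold per minute = 15 * 4 = 60
Gold per hour = 60 * 60 = 3600

3600 gold/hour


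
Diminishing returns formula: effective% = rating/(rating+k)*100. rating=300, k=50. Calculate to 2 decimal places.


effective% = rating / (rating + k) * 100
= 300 / (300 + 50) * 100
= 300 / 350 * 100
= 0.857143 * 100
= 85.71%

85.71%


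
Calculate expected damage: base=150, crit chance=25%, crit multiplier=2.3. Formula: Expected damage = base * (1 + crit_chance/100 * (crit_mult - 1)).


E[dmg] = base * (1 + crit_chance * (crit_mult - 1))
cc as decimal = 25/100 = 0.25
cm - 1 = 2.3 - 1 = 1.3
Bonus factor = 0.25 * 1.3 = 0.325
Total multiplier = 1 + 0.325 = 1.325
Expected damage = 150 * 1.325 = 198.75

198.75 damage


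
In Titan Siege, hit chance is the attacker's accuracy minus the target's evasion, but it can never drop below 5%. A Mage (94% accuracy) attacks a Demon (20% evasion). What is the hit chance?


accuracy - evasion = 94 - 20 = 74
Apply floor: max(74, 5) = 74
Hit chance = 74%

74%


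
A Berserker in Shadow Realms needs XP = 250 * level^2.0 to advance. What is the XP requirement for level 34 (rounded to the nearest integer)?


XP = 250 * level^2.0
Substitute level = 34:
XP = 250 * 34^2.0
= 250 * 1156.0
= 289000

289000 XP


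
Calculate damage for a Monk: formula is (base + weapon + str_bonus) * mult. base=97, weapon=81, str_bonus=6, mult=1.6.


Sum base + weapon + str = 97 + 81 + 6 = 184
Multiply by 1.6:
184 * 1.6 = 294.4

294.4 damage


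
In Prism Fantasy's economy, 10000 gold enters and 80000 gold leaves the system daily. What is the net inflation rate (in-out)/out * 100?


Net gold = 10000 - 80000 = -70000
Inflation rate = net / sunk * 100 = -70000 / 80000 * 100
= -0.875 * 100
= -87.50%

-87.50%


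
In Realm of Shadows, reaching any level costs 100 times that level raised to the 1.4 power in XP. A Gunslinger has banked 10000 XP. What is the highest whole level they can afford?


XP = 100 * level^1.4, so level = (XP / 100)^(1/1.4)
= (10000 / 100)^(1/1.4)
= 100.0^0.7143
= 26.827
Floor: level = 26

level 26


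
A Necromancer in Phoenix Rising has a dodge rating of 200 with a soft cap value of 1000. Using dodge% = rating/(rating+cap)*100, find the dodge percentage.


dodge% = 200 / (200 + 1000) * 100
= 200 / 1200 * 100
= 0.166667 * 100
= 16.67%

16.67%


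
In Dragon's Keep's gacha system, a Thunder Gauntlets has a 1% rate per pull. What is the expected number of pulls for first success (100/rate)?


Expected pulls for a geometric distribution = 1/p = 100 / rate%
= 100 / 1
= 100.0

100.0 pulls


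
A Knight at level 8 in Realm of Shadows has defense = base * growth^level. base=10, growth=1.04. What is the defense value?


value = base * growth^level
= 10 * 1.04^8
= 10 * 1.368569
= 13.69

13.69 defense


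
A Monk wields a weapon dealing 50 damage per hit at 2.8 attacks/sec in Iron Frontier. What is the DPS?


DPS = damage * attack_speed
= 50 * 2.8
= 140.0

140.0 DPS


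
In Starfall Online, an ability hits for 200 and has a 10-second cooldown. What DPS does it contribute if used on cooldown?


DPS = damage / cooldown
= 200 / 10
= 20.00

20.00 DPS


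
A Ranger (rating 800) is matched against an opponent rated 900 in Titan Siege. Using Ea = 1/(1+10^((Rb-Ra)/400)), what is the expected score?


Elo expected score: Ea = 1/(1 + 10^((Rb-Ra)/400))
Rb - Ra = 900 - 800 = 100
(Rb-Ra)/400 = 100/400 = 0.25
10^0.25 = 1.778279
Ea = 1/(1 + 1.778279) = 1/2.778279 = 0.3599

0.3599


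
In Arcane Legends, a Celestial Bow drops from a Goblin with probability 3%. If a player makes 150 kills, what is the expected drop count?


Expected drops = kills * (drop_rate / 100)
= 150 * (3 / 100)
= 150 * 0.03
= 4.5

4.5 drops


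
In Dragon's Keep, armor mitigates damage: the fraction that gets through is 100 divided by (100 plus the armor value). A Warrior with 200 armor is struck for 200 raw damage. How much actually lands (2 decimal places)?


actual = 200 * 100 / (100 + 200)
= 200 * 100 / 300
= 20000 / 300
= 66.67

66.67 damage


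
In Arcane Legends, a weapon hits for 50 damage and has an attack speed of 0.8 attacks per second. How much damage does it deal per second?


DPS = damage * attack_speed
= 50 * 0.8
= 40.0

40.0 DPS


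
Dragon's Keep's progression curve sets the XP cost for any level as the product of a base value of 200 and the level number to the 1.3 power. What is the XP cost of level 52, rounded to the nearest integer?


XP = 200 * level^1.3
Substitute level = 52:
XP = 200 * 52^1.3
= 200 * 170.1392
= 34028

34028 XP


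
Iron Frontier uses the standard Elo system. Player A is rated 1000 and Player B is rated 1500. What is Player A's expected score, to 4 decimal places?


Elo expected score: Ea = 1/(1 + 10^((Rb-Ra)/400))
Rb - Ra = 1500 - 1000 = 500
(Rb-Ra)/400 = 500/400 = 1.25
10^1.25 = 17.782794
Ea = 1/(1 + 17.782794) = 1/18.782794 = 0.0532

0.0532


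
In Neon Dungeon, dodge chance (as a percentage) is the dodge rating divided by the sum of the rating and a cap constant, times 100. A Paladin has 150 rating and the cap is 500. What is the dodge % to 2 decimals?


dodge% = 150 / (150 + 500) * 100
= 150 / 650 * 100
= 0.230769 * 100
= 23.08%

23.08%


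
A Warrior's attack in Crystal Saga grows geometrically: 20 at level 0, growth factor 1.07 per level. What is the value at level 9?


value = base * growth^level
= 20 * 1.07^9
= 20 * 1.838459
= 36.77

36.77 attack


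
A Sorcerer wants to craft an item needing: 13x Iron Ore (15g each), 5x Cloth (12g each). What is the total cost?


Cost breakdown:
  Iron Ore: 13 * 15 = 195
  Cloth: 5 * 12 = 60
Total = 195 + 60 = 255

255 gold


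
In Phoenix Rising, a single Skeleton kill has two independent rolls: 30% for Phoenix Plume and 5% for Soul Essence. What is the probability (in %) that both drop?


For independent events, P(both) = P(A) * P(B)
= 30% * 5%
= 150 / 100 %
= 1.5%

1.5%


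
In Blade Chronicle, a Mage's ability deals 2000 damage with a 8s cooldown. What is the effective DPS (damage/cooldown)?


DPS = damage / cooldown
= 2000 / 8
= 250.00

250.00 DPS


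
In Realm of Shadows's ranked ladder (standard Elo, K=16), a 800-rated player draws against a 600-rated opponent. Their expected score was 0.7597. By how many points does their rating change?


Elo update: delta = K * (S - Ea), where S = 0.5 (draws)
S - Ea = 0.5 - 0.7597 = -0.2597
Rating change = 16 * -0.2597
= -4.16

-4.16 rating points


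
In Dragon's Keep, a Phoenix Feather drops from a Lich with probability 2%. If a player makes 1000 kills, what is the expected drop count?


Expected drops = kills * (drop_rate / 100)
= 1000 * (2 / 100)
= 1000 * 0.02
= 20.0

20.0 drops


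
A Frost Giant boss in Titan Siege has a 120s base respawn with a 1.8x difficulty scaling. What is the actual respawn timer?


Respawn time = base * multiplier
= 120 * 1.8
= 216.0 seconds

216.0 seconds


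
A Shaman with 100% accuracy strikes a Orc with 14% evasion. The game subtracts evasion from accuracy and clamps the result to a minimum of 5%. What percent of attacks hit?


accuracy - evasion = 100 - 14 = 86
Apply floor: max(86, 5) = 86
Hit chance = 86%

86%


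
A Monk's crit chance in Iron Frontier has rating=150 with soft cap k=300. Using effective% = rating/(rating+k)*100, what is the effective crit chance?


effective% = rating / (rating + k) * 100
= 150 / (150 + 300) * 100
= 150 / 450 * 100
= 0.333333 * 100
= 33.33%

33.33%


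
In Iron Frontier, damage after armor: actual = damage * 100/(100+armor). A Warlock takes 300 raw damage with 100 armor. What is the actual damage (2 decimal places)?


actual = 300 * 100 / (100 + 100)
= 300 * 100 / 200
= 30000 / 200
= 150.00

150.00 damage


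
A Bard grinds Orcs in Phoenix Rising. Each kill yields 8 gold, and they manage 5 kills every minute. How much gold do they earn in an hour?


Gold per minute = 8 * 5 = 40
Gold per hour = 40 * 60 = 2400

2400 gold/hour


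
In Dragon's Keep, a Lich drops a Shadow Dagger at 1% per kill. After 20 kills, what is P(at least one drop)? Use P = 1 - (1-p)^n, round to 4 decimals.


P(at least one) = 1 - P(none) = 1 - (1-p)^n
p = 1/100 = 0.01
1 - p = 0.99
(1 - p)^20 = 0.99^20 = 0.817907
P(at least one) = 1 - 0.817907 = 0.1821

0.1821


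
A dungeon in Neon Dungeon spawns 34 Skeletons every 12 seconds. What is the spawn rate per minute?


Spawns per minute = count * (60 / interval)
= 34 * (60 / 12)
= 34 * 5.0
= 170.0

170.0 per minute


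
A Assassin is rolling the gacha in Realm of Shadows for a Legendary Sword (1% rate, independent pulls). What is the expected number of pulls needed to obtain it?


Expected pulls for a geometric distribution = 1/p = 100 / rate%
= 100 / 1
= 100.0

100.0 pulls


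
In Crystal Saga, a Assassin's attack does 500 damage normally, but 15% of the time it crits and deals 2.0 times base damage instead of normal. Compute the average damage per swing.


E[dmg] = base * (1 + crit_chance * (crit_mult - 1))
cc as decimal = 15/100 = 0.15
cm - 1 = 2.0 - 1 = 1.0
Bonus factor = 0.15 * 1.0 = 0.15
Total multiplier = 1 + 0.15 = 1.15
Expected damage = 500 * 1.15 = 575.00

575.00 damage


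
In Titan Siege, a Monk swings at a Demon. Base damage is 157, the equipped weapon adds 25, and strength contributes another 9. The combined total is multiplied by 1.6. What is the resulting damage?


Sum base + weapon + str = 157 + 25 + 9 = 191
Multiply by 1.6:
191 * 1.6 = 305.6

305.6 damage


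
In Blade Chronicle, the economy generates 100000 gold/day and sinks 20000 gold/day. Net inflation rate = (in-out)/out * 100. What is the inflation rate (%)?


Net gold = 100000 - 20000 = 80000
Inflation rate = net / sunk * 100 = 80000 / 20000 * 100
= 4.0 * 100
= 400.00%

400.00%


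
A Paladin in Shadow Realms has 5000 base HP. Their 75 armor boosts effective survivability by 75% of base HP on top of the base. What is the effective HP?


EHP = 5000 * (1 + 75/100)
= 5000 * (1 + 0.75)
= 5000 * 1.75
= 8750.0

8750.0 EHP


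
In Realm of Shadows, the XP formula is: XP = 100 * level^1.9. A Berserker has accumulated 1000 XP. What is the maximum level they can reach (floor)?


XP = 100 * level^1.9, so level = (XP / 100)^(1/1.9)
= (1000 / 100)^(1/1.9)
= 10.0^0.5263
= 3.3598
Floor: level = 3

level 3


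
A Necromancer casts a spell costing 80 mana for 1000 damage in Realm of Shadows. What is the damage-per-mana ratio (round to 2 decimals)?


Efficiency = damage / mana
= 1000 / 80
= 12.50

12.50 dmg/mana


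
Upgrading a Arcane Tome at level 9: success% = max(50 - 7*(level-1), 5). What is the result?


raw_rate = 50 - 7 * (9 - 1)
= 50 - 7 * 8
= 50 - 56
= -6
Apply floor: max(-6, 5) = 5%

5%


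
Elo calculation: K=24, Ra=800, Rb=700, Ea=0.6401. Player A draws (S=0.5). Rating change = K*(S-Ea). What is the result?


Elo update: delta = K * (S - Ea), where S = 0.5 (draws)
S - Ea = 0.5 - 0.6401 = -0.1401
Rating change = 24 * -0.1401
= -3.36

-3.36 rating points


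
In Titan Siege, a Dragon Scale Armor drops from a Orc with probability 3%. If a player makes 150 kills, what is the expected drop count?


Expected drops = kills * (drop_rate / 100)
= 150 * (3 / 100)
= 150 * 0.03
= 4.5

4.5 drops


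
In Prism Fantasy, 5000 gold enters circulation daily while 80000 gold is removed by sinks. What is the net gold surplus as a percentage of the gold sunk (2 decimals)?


Net gold = 5000 - 80000 = -75000
Inflation rate = net / sunk * 100 = -75000 / 80000 * 100
= -0.9375 * 100
= -93.75%

-93.75%


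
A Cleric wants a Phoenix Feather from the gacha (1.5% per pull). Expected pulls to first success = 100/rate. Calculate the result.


Expected pulls for a geometric distribution = 1/p = 100 / rate%
= 100 / 1.5
= 66.67

66.67 pulls


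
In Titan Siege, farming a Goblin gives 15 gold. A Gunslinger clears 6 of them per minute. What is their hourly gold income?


Gold per minute = 15 * 6 = 90
Gold per hour = 90 * 60 = 5400

5400 gold/hour


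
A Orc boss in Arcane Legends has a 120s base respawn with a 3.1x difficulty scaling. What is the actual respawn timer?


Respawn time = base * multiplier
= 120 * 3.1
= 372.0 seconds

372.0 seconds


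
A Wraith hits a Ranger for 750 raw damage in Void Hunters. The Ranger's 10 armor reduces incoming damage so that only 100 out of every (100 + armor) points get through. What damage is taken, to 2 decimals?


actual = 750 * 100 / (100 + 10)
= 750 * 100 / 110
= 75000 / 110
= 681.82

681.82 damage


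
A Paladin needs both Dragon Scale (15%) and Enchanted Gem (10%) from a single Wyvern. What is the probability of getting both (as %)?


For independent events, P(both) = P(A) * P(B)
= 15% * 10%
= 150 / 100 %
= 1.5%

1.5%


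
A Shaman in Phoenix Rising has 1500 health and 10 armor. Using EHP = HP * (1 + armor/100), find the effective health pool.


EHP = 1500 * (1 + 10/100)
= 1500 * (1 + 0.1)
= 1500 * 1.1
= 1650.0

1650.0 EHP


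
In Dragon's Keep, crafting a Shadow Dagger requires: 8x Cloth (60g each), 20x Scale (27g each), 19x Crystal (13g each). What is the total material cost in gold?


Cost breakdown:
  Cloth: 8 * 60 = 480
  Scale: 20 * 27 = 540
  Crystal: 19 * 13 = 247
Total = 480 + 540 + 247 = 1267

1267 gold


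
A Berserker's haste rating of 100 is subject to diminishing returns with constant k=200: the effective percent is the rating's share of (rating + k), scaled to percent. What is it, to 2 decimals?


effective% = rating / (rating + k) * 100
= 100 / (100 + 200) * 100
= 100 / 300 * 100
= 0.333333 * 100
= 33.33%

33.33%


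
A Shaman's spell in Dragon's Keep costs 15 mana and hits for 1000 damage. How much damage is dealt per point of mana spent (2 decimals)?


Efficiency = damage / mana
= 1000 / 15
= 66.67

66.67 dmg/mana


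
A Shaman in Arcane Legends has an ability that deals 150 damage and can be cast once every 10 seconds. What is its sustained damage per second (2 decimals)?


DPS = damage / cooldown
= 150 / 10
= 15.00

15.00 DPS


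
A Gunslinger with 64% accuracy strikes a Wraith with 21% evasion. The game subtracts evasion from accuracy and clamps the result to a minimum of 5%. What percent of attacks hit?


accuracy - evasion = 64 - 21 = 43
Apply floor: max(43, 5) = 43
Hit chance = 43%

43%


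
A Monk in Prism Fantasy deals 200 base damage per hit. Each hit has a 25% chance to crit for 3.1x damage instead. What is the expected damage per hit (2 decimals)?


E[dmg] = base * (1 + crit_chance * (crit_mult - 1))
cc as decimal = 25/100 = 0.25
cm - 1 = 3.1 - 1 = 2.1
Bonus factor = 0.25 * 2.1 = 0.525
Total multiplier = 1 + 0.525 = 1.525
Expected damage = 200 * 1.525 = 305.00

305.00 damage


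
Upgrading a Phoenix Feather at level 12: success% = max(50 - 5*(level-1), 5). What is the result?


raw_rate = 50 - 5 * (12 - 1)
= 50 - 5 * 11
= 50 - 55
= -5
Apply floor: max(-5, 5) = 5%

5%


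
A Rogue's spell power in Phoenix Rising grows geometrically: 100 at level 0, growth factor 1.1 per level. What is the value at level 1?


value = base * growth^level
= 100 * 1.1^1
= 100 * 1.1
= 110.00

110.00 spell power


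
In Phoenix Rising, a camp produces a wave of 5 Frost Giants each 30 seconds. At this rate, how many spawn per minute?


Spawns per minute = count * (60 / interval)
= 5 * (60 / 30)
= 5 * 2.0
= 10.0

10.0 per minute


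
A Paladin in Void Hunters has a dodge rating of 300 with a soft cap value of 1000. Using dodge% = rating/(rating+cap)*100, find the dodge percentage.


dodge% = 300 / (300 + 1000) * 100
= 300 / 1300 * 100
= 0.230769 * 100
= 23.08%

23.08%


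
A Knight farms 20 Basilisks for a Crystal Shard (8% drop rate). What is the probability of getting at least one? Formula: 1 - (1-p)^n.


P(at least one) = 1 - P(none) = 1 - (1-p)^n
p = 8/100 = 0.08
1 - p = 0.92
(1 - p)^20 = 0.92^20 = 0.188693
P(at least one) = 1 - 0.188693 = 0.8113

0.8113


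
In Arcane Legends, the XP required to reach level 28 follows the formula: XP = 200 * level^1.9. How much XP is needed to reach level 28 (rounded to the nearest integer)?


XP = 200 * level^1.9
Substitute level = 28:
XP = 200 * 28^1.9
= 200 * 561.824
= 112365

112365 XP


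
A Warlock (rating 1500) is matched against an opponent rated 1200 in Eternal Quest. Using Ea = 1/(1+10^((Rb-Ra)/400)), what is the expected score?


Elo expected score: Ea = 1/(1 + 10^((Rb-Ra)/400))
Rb - Ra = 1200 - 1500 = -300
(Rb-Ra)/400 = -300/400 = -0.75
10^-0.75 = 0.177828
Ea = 1/(1 + 0.177828) = 1/1.177828 = 0.8490

0.8490


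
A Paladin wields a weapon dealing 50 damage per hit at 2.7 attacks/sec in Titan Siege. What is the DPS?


DPS = damage * attack_speed
= 50 * 2.7
= 135.0

135.0 DPS


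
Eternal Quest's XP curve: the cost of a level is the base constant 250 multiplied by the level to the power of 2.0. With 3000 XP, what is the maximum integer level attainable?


XP = 250 * level^2.0, so level = (XP / 250)^(1/2.0)
= (3000 / 250)^(1/2.0)
= 12.0^0.5
= 3.4641
Floor: level = 3

level 3


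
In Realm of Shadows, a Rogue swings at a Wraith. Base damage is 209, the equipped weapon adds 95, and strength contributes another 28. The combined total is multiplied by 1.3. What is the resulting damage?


Sum base + weapon + str = 209 + 95 + 28 = 332
Multiply by 1.3:
332 * 1.3 = 431.6

431.6 damage


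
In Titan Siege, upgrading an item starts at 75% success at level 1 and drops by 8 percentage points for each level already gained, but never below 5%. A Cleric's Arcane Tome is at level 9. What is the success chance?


raw_rate = 75 - 8 * (9 - 1)
= 75 - 8 * 8
= 75 - 64
= 11
Apply floor: max(11, 5) = 11%

11%


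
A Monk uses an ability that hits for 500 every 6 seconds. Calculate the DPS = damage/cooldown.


DPS = damage / cooldown
= 500 / 6
= 83.33

83.33 DPS


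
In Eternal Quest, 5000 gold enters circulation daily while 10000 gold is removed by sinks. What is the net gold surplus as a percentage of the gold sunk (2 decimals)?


Net gold = 5000 - 10000 = -5000
Inflation rate = net / sunk * 100 = -5000 / 10000 * 100
= -0.5 * 100
= -50.00%

-50.00%


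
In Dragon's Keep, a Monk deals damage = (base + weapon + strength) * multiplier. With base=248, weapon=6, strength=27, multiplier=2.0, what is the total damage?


Sum base + weapon + str = 248 + 6 + 27 = 281
Multiply by 2.0:
281 * 2.0 = 562.0

562.0 damage


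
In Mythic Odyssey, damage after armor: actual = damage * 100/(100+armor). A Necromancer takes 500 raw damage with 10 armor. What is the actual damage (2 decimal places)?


actual = 500 * 100 / (100 + 10)
= 500 * 100 / 110
= 50000 / 110
= 454.55

454.55 damage


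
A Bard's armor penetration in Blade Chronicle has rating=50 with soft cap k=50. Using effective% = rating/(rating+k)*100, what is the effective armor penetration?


effective% = rating / (rating + k) * 100
= 50 / (50 + 50) * 100
= 50 / 100 * 100
= 0.5 * 100
= 50.00%

50.00%


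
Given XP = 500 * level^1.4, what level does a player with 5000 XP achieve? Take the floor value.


XP = 500 * level^1.4, so level = (XP / 500)^(1/1.4)
= (5000 / 500)^(1/1.4)
= 10.0^0.7143
= 5.1795
Floor: level = 5

level 5


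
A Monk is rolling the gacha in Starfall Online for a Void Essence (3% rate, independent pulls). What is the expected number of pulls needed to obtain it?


Expected pulls for a geometric distribution = 1/p = 100 / rate%
= 100 / 3
= 33.33

33.33 pulls


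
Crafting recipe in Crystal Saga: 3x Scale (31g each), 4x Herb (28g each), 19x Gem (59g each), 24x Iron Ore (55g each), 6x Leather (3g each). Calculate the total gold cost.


Cost breakdown:
  Scale: 3 * 31 = 93
  Herb: 4 * 28 = 112
  Gem: 19 * 59 = 1121
  Iron Ore: 24 * 55 = 1320
  Leather: 6 * 3 = 18
Total = 93 + 112 + 1121 + 1320 + 18 = 2664

2664 gold


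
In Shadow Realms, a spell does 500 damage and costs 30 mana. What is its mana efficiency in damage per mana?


Efficiency = damage / mana
= 500 / 30
= 16.67

16.67 dmg/mana


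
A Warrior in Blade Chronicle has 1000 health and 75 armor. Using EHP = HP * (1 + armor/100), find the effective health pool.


EHP = 1000 * (1 + 75/100)
= 1000 * (1 + 0.75)
= 1000 * 1.75
= 1750.0

1750.0 EHP


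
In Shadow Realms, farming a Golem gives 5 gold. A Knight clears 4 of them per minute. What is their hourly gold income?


Gold per minute = 5 * 4 = 20
Gold per hour = 20 * 60 = 1200

1200 gold/hour


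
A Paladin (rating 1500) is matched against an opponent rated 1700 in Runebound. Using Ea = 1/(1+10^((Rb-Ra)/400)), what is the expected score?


Elo expected score: Ea = 1/(1 + 10^((Rb-Ra)/400))
Rb - Ra = 1700 - 1500 = 200
(Rb-Ra)/400 = 200/400 = 0.5
10^0.5 = 3.162278
Ea = 1/(1 + 3.162278) = 1/4.162278 = 0.2403

0.2403


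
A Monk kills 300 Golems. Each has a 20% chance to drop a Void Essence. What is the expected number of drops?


Expected drops = kills * (drop_rate / 100)
= 300 * (20 / 100)
= 300 * 0.2
= 60.0

60.0 drops


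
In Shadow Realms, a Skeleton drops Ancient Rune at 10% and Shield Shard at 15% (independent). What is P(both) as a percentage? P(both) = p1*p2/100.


For independent events, P(both) = P(A) * P(B)
= 10% * 15%
= 150 / 100 %
= 1.5%

1.5%


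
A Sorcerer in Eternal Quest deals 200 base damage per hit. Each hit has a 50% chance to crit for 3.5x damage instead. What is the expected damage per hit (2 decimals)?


E[dmg] = base * (1 + crit_chance * (crit_mult - 1))
cc as decimal = 50/100 = 0.5
cm - 1 = 3.5 - 1 = 2.5
Bonus factor = 0.5 * 2.5 = 1.25
Total multiplier = 1 + 1.25 = 2.25
Expected damage = 200 * 2.25 = 450.00

450.00 damage


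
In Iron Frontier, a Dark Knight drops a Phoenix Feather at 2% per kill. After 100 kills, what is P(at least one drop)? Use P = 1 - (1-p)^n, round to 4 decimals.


P(at least one) = 1 - P(none) = 1 - (1-p)^n
p = 2/100 = 0.02
1 - p = 0.98
(1 - p)^100 = 0.98^100 = 0.132620
P(at least one) = 1 - 0.132620 = 0.8674

0.8674


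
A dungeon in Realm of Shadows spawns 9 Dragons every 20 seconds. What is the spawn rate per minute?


Spawns per minute = count * (60 / interval)
= 9 * (60 / 20)
= 9 * 3.0
= 27.0

27.0 per minute


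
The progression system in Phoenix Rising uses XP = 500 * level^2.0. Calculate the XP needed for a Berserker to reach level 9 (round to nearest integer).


XP = 500 * level^2.0
Substitute level = 9:
XP = 500 * 9^2.0
= 500 * 81.0
= 40500

40500 XP


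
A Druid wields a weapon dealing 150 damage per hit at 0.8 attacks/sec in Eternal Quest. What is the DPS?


DPS = damage * attack_speed
= 150 * 0.8
= 120.0

120.0 DPS


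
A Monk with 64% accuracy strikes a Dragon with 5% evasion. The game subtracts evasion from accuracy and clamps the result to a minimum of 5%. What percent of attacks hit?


accuracy - evasion = 64 - 5 = 59
Apply floor: max(59, 5) = 59
Hit chance = 59%

59%


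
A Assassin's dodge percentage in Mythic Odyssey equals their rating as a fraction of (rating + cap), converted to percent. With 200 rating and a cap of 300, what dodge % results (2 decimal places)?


dodge% = 200 / (200 + 300) * 100
= 200 / 500 * 100
= 0.4 * 100
= 40.00%

40.00%


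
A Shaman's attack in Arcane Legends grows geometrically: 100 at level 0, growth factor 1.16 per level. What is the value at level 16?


value = base * growth^level
= 100 * 1.16^16
= 100 * 10.748004
= 1074.80

1074.80 attack
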